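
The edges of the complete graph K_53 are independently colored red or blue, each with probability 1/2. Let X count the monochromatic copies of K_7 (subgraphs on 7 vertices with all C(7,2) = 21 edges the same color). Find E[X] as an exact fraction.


Let X = Σ_S X_S over the C(53, 7) = 154143080 subsets S of size 7, where X_S = 1 if the K_7 on S is monochromatic.
For a fixed S, the K_7 on S has C(7, 2) = 21 edges. P[all 21 edges red] = (1/2)^21, and likewise for blue, so P[monochromatic] = 2·(1/2)^21 = 2^{1 − 21} = 1/1048576.
Summing: E[X] = C(53, 7) · 2^{1 − 21} = 154143080 · 1/1048576 = 19267885/131072.
Numerically: E[X] ≈ 147.00230.

E[X] = C(53,7)·2^(1−C(7,2)) = 19267885/131072 ≈ 147.00230.


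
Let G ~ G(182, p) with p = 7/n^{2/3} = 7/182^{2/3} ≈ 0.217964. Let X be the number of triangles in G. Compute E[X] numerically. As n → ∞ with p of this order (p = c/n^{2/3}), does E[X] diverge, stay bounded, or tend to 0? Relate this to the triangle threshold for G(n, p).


Number of potential triangles: C(182, 3) = 988260.
Each occurs with probability p³ ≈ (0.217964)³ ≈ 1.03550296e-02.
By linearity: E[X] = C(182, 3)·p³ ≈ 988260 · 1.03550296e-02 ≈ 10233.461538.
Since α = 2/3 < 1, p = c/n^{2/3} ≫ 1/n is above the triangle threshold p ~ 1/n. Asymptotically E[X] ~ (c³/6)·n^{3(1−α)} = (7³/6)·n^{1} → ∞; triangles are abundant w.h.p.

E[X] ≈ 10233.461538; in regime p = Θ(1/n^{2/3}) E[X] diverges (above the triangle threshold p ~ 1/n).


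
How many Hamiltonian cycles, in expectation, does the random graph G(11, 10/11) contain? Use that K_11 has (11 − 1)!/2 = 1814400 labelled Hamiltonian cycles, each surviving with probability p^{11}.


K_11 has (11 − 1)!/2 = 1814400 labelled Hamiltonian cycles.
For each such Hamiltonian cycle H, let X_H = 1 if all 11 edges of H are present in G. Then P[X_H = 1] = p^{11} = (10/11)^{11} = 100000000000/285311670611.
Summing the indicators: E[X] = Σ_H E[X_H] = 1814400 · p^{11} = 1814400 · 100000000000/285311670611 = 181440000000000000/285311670611.
Numerically: E[X] ≈ 635936.

E[X] = 1814400 · (10/11)^{11} = 181440000000000000/285311670611 ≈ 635936.


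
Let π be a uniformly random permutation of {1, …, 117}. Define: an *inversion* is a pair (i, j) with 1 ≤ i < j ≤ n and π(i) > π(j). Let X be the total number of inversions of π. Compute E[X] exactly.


Write X = Σ X_I over the C(117, 2) = 6786 pairs i < j, with X_I the indicator of one inversion.
There are 6786 indicators.
For each fixed pair i < j, the values π(i) and π(j) are two distinct elements of {1, …, 117} in uniformly random order; by symmetry P[π(i) > π(j)] = 1/2.
By linearity: E[X] = 6786 · (1/2) = C(117, 2) · (1/2) = 6786/2 = 3393 ≈ 3393.00000.

E[X] = 3393 = 3393.00000.


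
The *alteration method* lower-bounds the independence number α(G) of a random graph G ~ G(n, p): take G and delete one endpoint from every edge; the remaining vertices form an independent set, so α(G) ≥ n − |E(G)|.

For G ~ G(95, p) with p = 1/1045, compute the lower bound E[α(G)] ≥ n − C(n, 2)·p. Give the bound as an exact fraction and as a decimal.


E[|E(G)|] = C(95, 2)·p = 4465 · (1/1045) = 47/11.
E[α(G)] ≥ n − E[|E(G)|] = 95 − 47/11 = 998/11.
Numerically: ≈ 90.727.
(This is only a lower bound; the true E[α(G)] may be larger.)

E[α(G)] ≥ 998/11 ≈ 90.727.


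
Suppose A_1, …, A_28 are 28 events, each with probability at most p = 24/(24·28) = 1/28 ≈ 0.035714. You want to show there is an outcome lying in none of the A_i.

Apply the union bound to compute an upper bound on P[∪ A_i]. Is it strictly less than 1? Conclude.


Union bound: P[∪_{i=1}^{28} A_i] ≤ Σ_i P[A_i] ≤ 28·p = 28·(1/28) = 1.
Numerically: 1 ≈ 1.000000.
Is 1 < 1? NO.
Since the bound 1 is ≥ 1, the union bound is uninformative here; it does NOT by itself certify existence.

28·p = 1 ≈ 1.000000; existence NOT certified by the union bound.


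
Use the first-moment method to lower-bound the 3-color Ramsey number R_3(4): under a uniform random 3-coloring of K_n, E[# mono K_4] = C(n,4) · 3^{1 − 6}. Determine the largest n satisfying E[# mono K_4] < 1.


We need C(n, 4) · 3^{1 − 6} < 1, i.e. C(n, 4) < 3^{6 − 1} = 243.
Check values of n near the boundary:
  n = 5: C(5, 4) = 5; 5 < 243? YES
  n = 6: C(6, 4) = 15; 15 < 243? YES
  n = 7: C(7, 4) = 35; 35 < 243? YES
  n = 8: C(8, 4) = 70; 70 < 243? YES
  n = 9: C(9, 4) = 126; 126 < 243? YES
  n = 10: C(10, 4) = 210; 210 < 243? YES
  n = 11: C(11, 4) = 330; 330 < 243? NO
  n = 12: C(12, 4) = 495; 495 < 243? NO
The largest n with C(n, 4) < 243 is n = 10 (where E[X] = 70/81 ≈ 0.864198). Hence R_3(4) > 10, i.e. R_3(4) ≥ 11.

Largest n = 10; hence R_3(4) > 10.


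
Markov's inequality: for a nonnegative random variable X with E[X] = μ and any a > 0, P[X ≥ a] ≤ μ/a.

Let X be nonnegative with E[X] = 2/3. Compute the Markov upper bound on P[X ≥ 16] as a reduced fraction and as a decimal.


μ = E[X] = 2/3, a = 16.
Markov: P[X ≥ 16] ≤ μ/a = (2/3)/16 = 1/24.
Numerically: ≈ 0.0417.
(Since a = 16 > μ = 0.6667, the bound 1/24 is < 1 and informative.)

P[X ≥ 16] ≤ 1/24 ≈ 0.0417.


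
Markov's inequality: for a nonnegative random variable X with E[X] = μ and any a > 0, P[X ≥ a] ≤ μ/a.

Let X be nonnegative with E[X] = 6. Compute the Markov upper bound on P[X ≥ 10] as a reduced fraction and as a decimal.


μ = E[X] = 6, a = 10.
Markov: P[X ≥ 10] ≤ μ/a = (6)/10 = 3/5.
Numerically: ≈ 0.6000.
(Since a = 10 > μ = 6.0000, the bound 3/5 is < 1 and informative.)

P[X ≥ 10] ≤ 3/5 ≈ 0.6000.


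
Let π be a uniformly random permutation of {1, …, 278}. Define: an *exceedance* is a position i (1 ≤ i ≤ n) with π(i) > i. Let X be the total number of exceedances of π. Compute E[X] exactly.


Write X = Σ_{i=1}^{278} X_i, where X_i = 1_{π(i) > i}.
For each fixed i, π(i) is uniform over {1, …, 278} (marginal of a uniform permutation), so P[π(i) > i] = (n − i)/n. Summing: Σ_{i=1}^{278} (n − i)/n = (0 + 1 + … + 277)/278 = 278(278 − 1)/(2·278) = (278 − 1)/2.
Hence E[X] = Σ_{i=1}^{278} (278 − i)/278 = 277/2 ≈ 138.50000.

E[X] = 277/2 = 138.50000.


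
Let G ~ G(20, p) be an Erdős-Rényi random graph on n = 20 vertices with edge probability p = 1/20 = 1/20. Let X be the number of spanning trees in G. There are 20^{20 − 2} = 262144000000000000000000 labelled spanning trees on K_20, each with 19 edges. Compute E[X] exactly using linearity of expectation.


K_20 has 20^{20 − 2} = 262144000000000000000000 labelled spanning trees.
For each such spanning tree H, let X_H = 1 if all 19 edges of H are present in G. Then P[X_H = 1] = p^{19} = (1/20)^{19} = 1/5242880000000000000000000.
Summing the indicators: E[X] = Σ_H E[X_H] = 262144000000000000000000 · p^{19} = 262144000000000000000000 · 1/5242880000000000000000000 = 1/20.
Numerically: E[X] ≈ 0.05.

E[X] = 262144000000000000000000 · (1/20)^{19} = 1/20 ≈ 0.05.


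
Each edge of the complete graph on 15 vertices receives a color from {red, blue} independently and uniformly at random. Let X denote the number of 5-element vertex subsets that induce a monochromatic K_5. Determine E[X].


Let X = Σ_S X_S over the C(15, 5) = 3003 subsets S of size 5, where X_S = 1 if the K_5 on S is monochromatic.
For a fixed S, the K_5 on S has C(5, 2) = 10 edges. P[all 10 edges red] = (1/2)^10, and likewise for blue, so P[monochromatic] = 2·(1/2)^10 = 2^{1 − 10} = 1/512.
Summing: E[X] = C(15, 5) · 2^{1 − 10} = 3003 · 1/512 = 3003/512.
Numerically: E[X] ≈ 5.865234.

E[X] = C(15,5)·2^(1−C(5,2)) = 3003/512 ≈ 5.865234.


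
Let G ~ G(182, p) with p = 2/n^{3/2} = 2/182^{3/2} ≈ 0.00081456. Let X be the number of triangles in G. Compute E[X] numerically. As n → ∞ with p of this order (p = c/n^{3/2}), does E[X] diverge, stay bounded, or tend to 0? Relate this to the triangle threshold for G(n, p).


Number of potential triangles: C(182, 3) = 988260.
Each occurs with probability p³ ≈ (0.00081456)³ ≈ 5.4046645e-10.
By linearity: E[X] = C(182, 3)·p³ ≈ 988260 · 5.4046645e-10 ≈ 0.00053.
Since α = 3/2 > 1, p = c/n^{3/2} = o(1/n) is below the triangle threshold p ~ 1/n. Asymptotically E[X] ~ (c³/6)·n^{3(1−α)} = (2³/6)·n^{-1.5} → 0, so by Markov's inequality G has no triangles w.h.p.

E[X] ≈ 0.00053; in regime p = Θ(1/n^{3/2}) E[X] tends to 0 (below the triangle threshold p ~ 1/n).


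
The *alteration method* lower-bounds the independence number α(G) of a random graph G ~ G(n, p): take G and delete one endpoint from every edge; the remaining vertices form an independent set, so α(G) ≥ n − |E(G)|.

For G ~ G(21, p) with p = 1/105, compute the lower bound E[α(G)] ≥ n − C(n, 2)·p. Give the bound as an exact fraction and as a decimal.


E[|E(G)|] = C(21, 2)·p = 210 · (1/105) = 2.
E[α(G)] ≥ n − E[|E(G)|] = 21 − 2 = 19.
Numerically: ≈ 19.0000.
(This is only a lower bound; the true E[α(G)] may be larger.)

E[α(G)] ≥ 19 ≈ 19.0000.


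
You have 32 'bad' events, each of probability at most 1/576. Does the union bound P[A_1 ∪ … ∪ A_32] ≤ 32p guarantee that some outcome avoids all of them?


Union bound: P[∪_{i=1}^{32} A_i] ≤ Σ_i P[A_i] ≤ 32·p = 32·(1/576) = 1/18.
Numerically: 1/18 ≈ 0.0555556.
Is 1/18 < 1? YES.
Since P[∪ A_i] ≤ 1/18 < 1, the complement has P[∩ A_i^c] ≥ 1 − 1/18 = 17/18 > 0, so some outcome avoids every A_i.

32·p = 1/18 ≈ 0.0555556; existence CERTIFIED by the union bound.


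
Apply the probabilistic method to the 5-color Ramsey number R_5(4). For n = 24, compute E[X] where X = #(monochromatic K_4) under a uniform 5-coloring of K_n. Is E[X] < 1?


E[X] = C(24, 4) · 5^{1 − 6} = 10626 · 5^{−5} = 10626/3125.
As a reduced fraction: E[X] = 10626/3125 ≈ 3.400320.
Is E[X] < 1? NO.
Since E[X] ≥ 1, the first-moment bound is inconclusive at n = 24; it does NOT by itself certify R_5(4) > 24.

E[X] = 10626/3125 ≈ 3.400320; E[X] ≥ 1; first-moment method inconclusive here.


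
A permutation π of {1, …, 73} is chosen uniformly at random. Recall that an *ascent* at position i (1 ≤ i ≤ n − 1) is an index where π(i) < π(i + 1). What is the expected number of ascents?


Write X = Σ X_I over i = 1, …, 72, with X_I the indicator of one ascent.
There are 72 indicators.
For each fixed i, the pair (π(i), π(i+1)) is a uniformly random ordered pair of distinct values from {1, …, 73}; by symmetry P[π(i) < π(i+1)] = 1/2.
By linearity: E[X] = 72 · (1/2) = (73 − 1) · (1/2) = 36 ≈ 36.00000.

E[X] = 36 = 36.00000.


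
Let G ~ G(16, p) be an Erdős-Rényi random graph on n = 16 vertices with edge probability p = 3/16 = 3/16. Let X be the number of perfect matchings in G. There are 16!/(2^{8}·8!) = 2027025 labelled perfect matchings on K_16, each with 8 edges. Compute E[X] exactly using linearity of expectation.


K_16 has 16!/(2^{8}·8!) = 2027025 labelled perfect matchings.
For each such perfect matching H, let X_H = 1 if all 8 edges of H are present in G. Then P[X_H = 1] = p^{8} = (3/16)^{8} = 6561/4294967296.
Summing the indicators: E[X] = Σ_H E[X_H] = 2027025 · p^{8} = 2027025 · 6561/4294967296 = 13299311025/4294967296.
Numerically: E[X] ≈ 3.0965.

E[X] = 2027025 · (3/16)^{8} = 13299311025/4294967296 ≈ 3.0965.


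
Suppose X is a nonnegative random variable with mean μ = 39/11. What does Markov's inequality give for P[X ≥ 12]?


μ = E[X] = 39/11, a = 12.
Markov: P[X ≥ 12] ≤ μ/a = (39/11)/12 = 13/44.
Numerically: ≈ 0.29545.
(Since a = 12 > μ = 3.54545, the bound 13/44 is < 1 and informative.)

P[X ≥ 12] ≤ 13/44 ≈ 0.29545.


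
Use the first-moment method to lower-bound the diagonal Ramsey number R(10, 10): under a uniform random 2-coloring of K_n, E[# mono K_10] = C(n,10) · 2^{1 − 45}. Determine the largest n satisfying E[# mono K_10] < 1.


We need C(n, 10) · 2^{1 − 45} < 1, i.e. C(n, 10) < 2^{45 − 1} = 17592186044416.
Check values of n near the boundary:
  n = 96: C(96, 10) = 11279926456656; 11279926456656 < 17592186044416? YES
  n = 97: C(97, 10) = 12576469727536; 12576469727536 < 17592186044416? YES
  n = 98: C(98, 10) = 14005614014756; 14005614014756 < 17592186044416? YES
  n = 99: C(99, 10) = 15579278510796; 15579278510796 < 17592186044416? YES
  n = 100: C(100, 10) = 17310309456440; 17310309456440 < 17592186044416? YES
  n = 101: C(101, 10) = 19212541264840; 19212541264840 < 17592186044416? NO
  n = 102: C(102, 10) = 21300860967540; 21300860967540 < 17592186044416? NO
  n = 103: C(103, 10) = 23591276125340; 23591276125340 < 17592186044416? NO
The largest n with C(n, 10) < 17592186044416 is n = 100 (where E[X] = 2163788682055/2199023255552 ≈ 0.983977). Hence R(10, 10) > 100, i.e. R(10, 10) ≥ 101.

Largest n = 100; hence R(10, 10) > 100.


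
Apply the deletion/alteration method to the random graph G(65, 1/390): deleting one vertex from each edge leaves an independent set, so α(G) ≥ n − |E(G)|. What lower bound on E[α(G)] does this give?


E[|E(G)|] = C(65, 2)·p = 2080 · (1/390) = 16/3.
E[α(G)] ≥ n − E[|E(G)|] = 65 − 16/3 = 179/3.
Numerically: ≈ 59.667.
(This is only a lower bound; the true E[α(G)] may be larger.)

E[α(G)] ≥ 179/3 ≈ 59.667.


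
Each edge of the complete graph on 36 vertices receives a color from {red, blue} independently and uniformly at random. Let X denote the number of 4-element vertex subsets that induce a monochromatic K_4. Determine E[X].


Let X = Σ_S X_S over the C(36, 4) = 58905 subsets S of size 4, where X_S = 1 if the K_4 on S is monochromatic.
For a fixed S, the K_4 on S has C(4, 2) = 6 edges. P[all 6 edges red] = (1/2)^6, and likewise for blue, so P[monochromatic] = 2·(1/2)^6 = 2^{1 − 6} = 1/32.
By linearity of expectation: E[X] = C(36, 4) · 2^{1 − 6} = 58905 · 1/32 = 58905/32.
Numerically: E[X] ≈ 1840.781.

E[X] = C(36,4)·2^(1−C(4,2)) = 58905/32 ≈ 1840.781.


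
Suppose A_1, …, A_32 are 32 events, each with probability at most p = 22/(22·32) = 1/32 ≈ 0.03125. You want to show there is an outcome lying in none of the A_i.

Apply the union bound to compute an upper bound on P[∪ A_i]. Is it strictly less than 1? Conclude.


Union bound: P[∪_{i=1}^{32} A_i] ≤ Σ_i P[A_i] ≤ 32·p = 32·(1/32) = 1.
Numerically: 1 ≈ 1.00000.
Is 1 < 1? NO.
Since the bound 1 is ≥ 1, the union bound is uninformative here; it does NOT by itself certify existence.

32·p = 1 ≈ 1.00000; existence NOT certified by the union bound.


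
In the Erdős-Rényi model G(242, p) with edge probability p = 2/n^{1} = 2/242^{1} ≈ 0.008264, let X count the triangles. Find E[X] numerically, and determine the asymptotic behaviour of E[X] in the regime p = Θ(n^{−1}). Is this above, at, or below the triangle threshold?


Number of potential triangles: C(242, 3) = 2332880.
Each occurs with probability p³ ≈ (0.008264)³ ≈ 5.644739e-07.
By linearity: E[X] = C(242, 3)·p³ ≈ 2332880 · 5.644739e-07 ≈ 1.3168.
Here α = 1, so p = 2/n is exactly at the triangle threshold p ~ 1/n. Asymptotically E[X] → c³/6 = 2³/6 = 4/3 ≈ 1.3333, a bounded constant. In this regime the triangle count is asymptotically Poisson(c³/6).

E[X] ≈ 1.3168; in regime p = Θ(1/n^{1}) E[X] stays bounded (at the triangle threshold p ~ 1/n).


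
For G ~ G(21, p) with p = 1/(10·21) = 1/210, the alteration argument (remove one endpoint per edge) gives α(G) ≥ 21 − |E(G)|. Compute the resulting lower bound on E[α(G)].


E[|E(G)|] = C(21, 2)·p = 210 · (1/210) = 1.
E[α(G)] ≥ n − E[|E(G)|] = 21 − 1 = 20.
Numerically: ≈ 20.0000.
(This is only a lower bound; the true E[α(G)] may be larger.)

E[α(G)] ≥ 20 ≈ 20.0000.


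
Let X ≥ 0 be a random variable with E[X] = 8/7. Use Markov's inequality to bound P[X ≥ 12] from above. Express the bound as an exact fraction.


μ = E[X] = 8/7, a = 12.
Markov: P[X ≥ 12] ≤ μ/a = (8/7)/12 = 2/21.
Numerically: ≈ 0.095238.
(Since a = 12 > μ = 1.142857, the bound 2/21 is < 1 and informative.)

P[X ≥ 12] ≤ 2/21 ≈ 0.095238.


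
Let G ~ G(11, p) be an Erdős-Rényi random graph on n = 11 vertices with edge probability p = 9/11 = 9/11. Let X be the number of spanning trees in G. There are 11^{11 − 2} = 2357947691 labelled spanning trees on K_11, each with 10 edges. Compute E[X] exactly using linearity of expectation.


K_11 has 11^{11 − 2} = 2357947691 labelled spanning trees.
For each such spanning tree H, let X_H = 1 if all 10 edges of H are present in G. Then P[X_H = 1] = p^{10} = (9/11)^{10} = 3486784401/25937424601.
Summing the indicators: E[X] = Σ_H E[X_H] = 2357947691 · p^{10} = 2357947691 · 3486784401/25937424601 = 3486784401/11.
Numerically: E[X] ≈ 3.1698e+08.

E[X] = 2357947691 · (9/11)^{10} = 3486784401/11 ≈ 3.1698e+08.


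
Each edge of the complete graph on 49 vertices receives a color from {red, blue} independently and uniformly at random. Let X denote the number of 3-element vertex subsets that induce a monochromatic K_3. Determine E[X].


Let X = Σ_S X_S over the C(49, 3) = 18424 subsets S of size 3, where X_S = 1 if the K_3 on S is monochromatic.
For a fixed S, the K_3 on S has C(3, 2) = 3 edges. P[all 3 edges red] = (1/2)^3, and likewise for blue, so P[monochromatic] = 2·(1/2)^3 = 2^{1 − 3} = 1/4.
By linearity: E[X] = C(49, 3) · 2^{1 − 3} = 18424 · 1/4 = 4606.
Numerically: E[X] ≈ 4606.00000.

E[X] = C(49,3)·2^(1−C(3,2)) = 4606 ≈ 4606.00000.


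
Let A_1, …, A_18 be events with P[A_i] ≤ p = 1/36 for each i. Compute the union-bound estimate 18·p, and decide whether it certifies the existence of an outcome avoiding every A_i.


Union bound: P[∪_{i=1}^{18} A_i] ≤ Σ_i P[A_i] ≤ 18·p = 18·(1/36) = 1/2.
Numerically: 1/2 ≈ 0.50000.
Is 1/2 < 1? YES.
Since P[∪ A_i] ≤ 1/2 < 1, the complement has P[∩ A_i^c] ≥ 1 − 1/2 = 1/2 > 0, so some outcome avoids every A_i.

18·p = 1/2 ≈ 0.50000; existence CERTIFIED by the union bound.


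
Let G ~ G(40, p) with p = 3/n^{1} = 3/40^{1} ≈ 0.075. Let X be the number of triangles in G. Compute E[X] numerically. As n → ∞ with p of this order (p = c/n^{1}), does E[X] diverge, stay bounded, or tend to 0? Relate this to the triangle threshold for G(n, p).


Number of potential triangles: C(40, 3) = 9880.
Each occurs with probability p³ ≈ (0.075)³ ≈ 4.218750e-04.
By linearity: E[X] = C(40, 3)·p³ ≈ 9880 · 4.218750e-04 ≈ 4.1681.
Here α = 1, so p = 3/n is exactly at the triangle threshold p ~ 1/n. Asymptotically E[X] → c³/6 = 3³/6 = 9/2 ≈ 4.5000, a bounded constant. In this regime the triangle count is asymptotically Poisson(c³/6).

E[X] ≈ 4.1681; in regime p = Θ(1/n^{1}) E[X] stays bounded (at the triangle threshold p ~ 1/n).


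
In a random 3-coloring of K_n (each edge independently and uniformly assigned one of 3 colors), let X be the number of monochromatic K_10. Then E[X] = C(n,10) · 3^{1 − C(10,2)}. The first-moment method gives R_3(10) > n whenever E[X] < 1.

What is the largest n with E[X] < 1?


We need C(n, 10) · 3^{1 − 45} < 1, i.e. C(n, 10) < 3^{45 − 1} = 984770902183611232881.
Check values of n near the boundary:
  n = 568: C(568, 10) = 889446337783744949208; 889446337783744949208 < 984770902183611232881? YES
  n = 569: C(569, 10) = 905357721286137524328; 905357721286137524328 < 984770902183611232881? YES
  n = 570: C(570, 10) = 921524823451961408691; 921524823451961408691 < 984770902183611232881? YES
  n = 571: C(571, 10) = 937951290893172842001; 937951290893172842001 < 984770902183611232881? YES
  n = 572: C(572, 10) = 954640815642161682606; 954640815642161682606 < 984770902183611232881? YES
  n = 573: C(573, 10) = 971597135635805762226; 971597135635805762226 < 984770902183611232881? YES
  n = 574: C(574, 10) = 988824035203816502691; 988824035203816502691 < 984770902183611232881? NO
  n = 575: C(575, 10) = 1006325345561406175305; 1006325345561406175305 < 984770902183611232881? NO
  n = 576: C(576, 10) = 1024104945306307344480; 1024104945306307344480 < 984770902183611232881? NO
The largest n with C(n, 10) < 984770902183611232881 is n = 573 (where E[X] = 35985079097622435638/36472996377170786403 ≈ 0.986623). Hence R_3(10) > 573, i.e. R_3(10) ≥ 574.

Largest n = 573; hence R_3(10) > 573.


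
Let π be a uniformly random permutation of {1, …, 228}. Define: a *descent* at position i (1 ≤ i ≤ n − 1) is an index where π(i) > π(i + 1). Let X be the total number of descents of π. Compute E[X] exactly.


Write X = Σ X_I over i = 1, …, 227, with X_I the indicator of one descent.
There are 227 indicators.
For each fixed i, the pair (π(i), π(i+1)) is a uniformly random ordered pair of distinct values from {1, …, 228}; by symmetry P[π(i) > π(i+1)] = 1/2.
By linearity: E[X] = 227 · (1/2) = (228 − 1) · (1/2) = 227/2 ≈ 113.5000.

E[X] = 227/2 = 113.5000.


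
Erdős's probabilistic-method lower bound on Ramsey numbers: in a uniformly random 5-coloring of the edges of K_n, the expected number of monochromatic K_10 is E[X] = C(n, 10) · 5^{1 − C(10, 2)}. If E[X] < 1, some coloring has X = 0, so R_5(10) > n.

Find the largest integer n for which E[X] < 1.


We need C(n, 10) · 5^{1 − 45} < 1, i.e. C(n, 10) < 5^{45 − 1} = 5684341886080801486968994140625.
Check values of n near the boundary:
  n = 5386: C(5386, 10) = 5613966214234562222231428510561; 5613966214234562222231428510561 < 5684341886080801486968994140625? YES
  n = 5387: C(5387, 10) = 5624406917627224603154306376491; 5624406917627224603154306376491 < 5684341886080801486968994140625? YES
  n = 5388: C(5388, 10) = 5634865093375880654852250419586; 5634865093375880654852250419586 < 5684341886080801486968994140625? YES
  n = 5389: C(5389, 10) = 5645340767466558997768874792926; 5645340767466558997768874792926 < 5684341886080801486968994140625? YES
  n = 5390: C(5390, 10) = 5655833965919099070255434039753; 5655833965919099070255434039753 < 5684341886080801486968994140625? YES
  n = 5391: C(5391, 10) = 5666344714787188828795213697883; 5666344714787188828795213697883 < 5684341886080801486968994140625? YES
  n = 5392: C(5392, 10) = 5676873040158402483252283957448; 5676873040158402483252283957448 < 5684341886080801486968994140625? YES
  n = 5393: C(5393, 10) = 5687418968154238267170642278008; 5687418968154238267170642278008 < 5684341886080801486968994140625? NO
  n = 5394: C(5394, 10) = 5697982524930156243149785372878; 5697982524930156243149785372878 < 5684341886080801486968994140625? NO
The largest n with C(n, 10) < 5684341886080801486968994140625 is n = 5392 (where E[X] = 5676873040158402483252283957448/5684341886080801486968994140625 ≈ 0.999). Hence R_5(10) > 5392, i.e. R_5(10) ≥ 5393.

Largest n = 5392; hence R_5(10) > 5392.


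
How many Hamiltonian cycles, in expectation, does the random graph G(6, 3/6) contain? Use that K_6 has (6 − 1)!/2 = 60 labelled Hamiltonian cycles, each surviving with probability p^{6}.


K_6 has (6 − 1)!/2 = 60 labelled Hamiltonian cycles.
For each such Hamiltonian cycle H, let X_H = 1 if all 6 edges of H are present in G. Then P[X_H = 1] = p^{6} = (1/2)^{6} = 1/64.
By linearity: E[X] = Σ_H E[X_H] = 60 · p^{6} = 60 · 1/64 = 15/16.
Numerically: E[X] ≈ 0.938.

E[X] = 60 · (1/2)^{6} = 15/16 ≈ 0.938.


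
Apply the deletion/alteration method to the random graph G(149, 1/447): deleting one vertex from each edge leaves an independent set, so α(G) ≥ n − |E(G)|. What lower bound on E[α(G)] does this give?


E[|E(G)|] = C(149, 2)·p = 11026 · (1/447) = 74/3.
E[α(G)] ≥ n − E[|E(G)|] = 149 − 74/3 = 373/3.
Numerically: ≈ 124.333333.
(This is only a lower bound; the true E[α(G)] may be larger.)

E[α(G)] ≥ 373/3 ≈ 124.333333.


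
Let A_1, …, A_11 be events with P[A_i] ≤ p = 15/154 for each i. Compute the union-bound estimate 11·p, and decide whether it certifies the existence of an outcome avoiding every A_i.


Union bound: P[∪_{i=1}^{11} A_i] ≤ Σ_i P[A_i] ≤ 11·p = 11·(15/154) = 15/14.
Numerically: 15/14 ≈ 1.07143.
Is 15/14 < 1? NO.
Since the bound 15/14 is ≥ 1, the union bound is uninformative here; it does NOT by itself certify existence.

11·p = 15/14 ≈ 1.07143; existence NOT certified by the union bound.


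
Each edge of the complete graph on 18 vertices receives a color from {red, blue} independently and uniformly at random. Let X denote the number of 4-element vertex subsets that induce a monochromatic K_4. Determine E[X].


Let X = Σ_S X_S over the C(18, 4) = 3060 subsets S of size 4, where X_S = 1 if the K_4 on S is monochromatic.
For a fixed S, the K_4 on S has C(4, 2) = 6 edges. P[all 6 edges red] = (1/2)^6, and likewise for blue, so P[monochromatic] = 2·(1/2)^6 = 2^{1 − 6} = 1/32.
By linearity of expectation: E[X] = C(18, 4) · 2^{1 − 6} = 3060 · 1/32 = 765/8.
Numerically: E[X] ≈ 95.625000.

E[X] = C(18,4)·2^(1−C(4,2)) = 765/8 ≈ 95.625000.


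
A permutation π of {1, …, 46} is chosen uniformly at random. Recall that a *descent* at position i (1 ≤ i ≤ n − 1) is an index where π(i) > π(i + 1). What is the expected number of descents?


Write X = Σ X_I over i = 1, …, 45, with X_I the indicator of one descent.
There are 45 indicators.
For each fixed i, the pair (π(i), π(i+1)) is a uniformly random ordered pair of distinct values from {1, …, 46}; by symmetry P[π(i) > π(i+1)] = 1/2.
By linearity: E[X] = 45 · (1/2) = (46 − 1) · (1/2) = 45/2 ≈ 22.50000.

E[X] = 45/2 = 22.50000.


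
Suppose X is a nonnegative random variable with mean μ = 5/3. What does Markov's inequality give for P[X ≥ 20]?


μ = E[X] = 5/3, a = 20.
Markov: P[X ≥ 20] ≤ μ/a = (5/3)/20 = 1/12.
Numerically: ≈ 0.0833.
(Since a = 20 > μ = 1.6667, the bound 1/12 is < 1 and informative.)

P[X ≥ 20] ≤ 1/12 ≈ 0.0833.


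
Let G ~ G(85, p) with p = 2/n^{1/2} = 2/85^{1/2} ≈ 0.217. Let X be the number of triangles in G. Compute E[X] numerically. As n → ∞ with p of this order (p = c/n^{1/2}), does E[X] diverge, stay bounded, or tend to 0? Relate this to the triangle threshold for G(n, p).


Number of potential triangles: C(85, 3) = 98770.
Each occurs with probability p³ ≈ (0.217)³ ≈ 1.02085e-02.
By linearity: E[X] = C(85, 3)·p³ ≈ 98770 · 1.02085e-02 ≈ 1008.293.
Since α = 1/2 < 1, p = c/n^{1/2} ≫ 1/n is above the triangle threshold p ~ 1/n. Asymptotically E[X] ~ (c³/6)·n^{3(1−α)} = (2³/6)·n^{1.5} → ∞; triangles are abundant w.h.p.

E[X] ≈ 1008.293; in regime p = Θ(1/n^{1/2}) E[X] diverges (above the triangle threshold p ~ 1/n).


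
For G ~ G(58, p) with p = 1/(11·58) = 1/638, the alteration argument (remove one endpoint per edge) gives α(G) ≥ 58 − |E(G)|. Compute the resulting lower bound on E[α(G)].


E[|E(G)|] = C(58, 2)·p = 1653 · (1/638) = 57/22.
E[α(G)] ≥ n − E[|E(G)|] = 58 − 57/22 = 1219/22.
Numerically: ≈ 55.4091.
(This is only a lower bound; the true E[α(G)] may be larger.)

E[α(G)] ≥ 1219/22 ≈ 55.4091.


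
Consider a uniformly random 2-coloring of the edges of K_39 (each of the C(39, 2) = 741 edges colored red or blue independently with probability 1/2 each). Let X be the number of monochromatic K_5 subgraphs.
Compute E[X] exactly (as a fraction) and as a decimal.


Let X = Σ_S X_S over the C(39, 5) = 575757 subsets S of size 5, where X_S = 1 if the K_5 on S is monochromatic.
For a fixed S, the K_5 on S has C(5, 2) = 10 edges. P[all 10 edges red] = (1/2)^10, and likewise for blue, so P[monochromatic] = 2·(1/2)^10 = 2^{1 − 10} = 1/512.
By linearity: E[X] = C(39, 5) · 2^{1 − 10} = 575757 · 1/512 = 575757/512.
Numerically: E[X] ≈ 1124.525.

E[X] = C(39,5)·2^(1−C(5,2)) = 575757/512 ≈ 1124.525.


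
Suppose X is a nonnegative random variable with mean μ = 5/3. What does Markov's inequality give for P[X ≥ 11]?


μ = E[X] = 5/3, a = 11.
Markov: P[X ≥ 11] ≤ μ/a = (5/3)/11 = 5/33.
Numerically: ≈ 0.151515.
(Since a = 11 > μ = 1.666667, the bound 5/33 is < 1 and informative.)

P[X ≥ 11] ≤ 5/33 ≈ 0.151515.


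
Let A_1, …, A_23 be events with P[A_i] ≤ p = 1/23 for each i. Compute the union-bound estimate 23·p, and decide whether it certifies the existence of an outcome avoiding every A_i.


Union bound: P[∪_{i=1}^{23} A_i] ≤ Σ_i P[A_i] ≤ 23·p = 23·(1/23) = 1.
Numerically: 1 ≈ 1.000.
Is 1 < 1? NO.
Since the bound 1 is ≥ 1, the union bound is uninformative here; it does NOT by itself certify existence.

23·p = 1 ≈ 1.000; existence NOT certified by the union bound.


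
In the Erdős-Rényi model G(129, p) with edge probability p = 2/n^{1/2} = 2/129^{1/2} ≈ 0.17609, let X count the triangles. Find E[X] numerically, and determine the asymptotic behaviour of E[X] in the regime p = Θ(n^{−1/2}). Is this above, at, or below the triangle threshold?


Number of potential triangles: C(129, 3) = 349504.
Each occurs with probability p³ ≈ (0.17609)³ ≈ 5.4601607e-03.
By linearity: E[X] = C(129, 3)·p³ ≈ 349504 · 5.4601607e-03 ≈ 1908.34799.
Since α = 1/2 < 1, p = c/n^{1/2} ≫ 1/n is above the triangle threshold p ~ 1/n. Asymptotically E[X] ~ (c³/6)·n^{3(1−α)} = (2³/6)·n^{1.5} → ∞; triangles are abundant w.h.p.

E[X] ≈ 1908.34799; in regime p = Θ(1/n^{1/2}) E[X] diverges (above the triangle threshold p ~ 1/n).


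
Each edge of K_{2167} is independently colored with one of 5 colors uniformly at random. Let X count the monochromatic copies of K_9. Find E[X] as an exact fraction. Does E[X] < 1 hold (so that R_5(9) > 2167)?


E[X] = C(2167, 9) · 5^{1 − 36} = 2855899084841489792706810 · 5^{−35} = 2855899084841489792706810/2910383045673370361328125.
As a reduced fraction: E[X] = 571179816968297958541362/582076609134674072265625 ≈ 0.981.
Is E[X] < 1? YES.
Since E[X] < 1, there exists a 5-coloring of K_{2167} with no monochromatic K_9; hence R_5(9) > 2167.

E[X] = 571179816968297958541362/582076609134674072265625 ≈ 0.981; E[X] < 1, so R_5(9) > 2167.


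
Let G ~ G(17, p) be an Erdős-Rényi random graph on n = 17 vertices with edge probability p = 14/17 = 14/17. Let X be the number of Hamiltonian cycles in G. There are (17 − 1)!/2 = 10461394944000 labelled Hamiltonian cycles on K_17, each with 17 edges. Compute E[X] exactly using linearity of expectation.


K_17 has (17 − 1)!/2 = 10461394944000 labelled Hamiltonian cycles.
For each such Hamiltonian cycle H, let X_H = 1 if all 17 edges of H are present in G. Then P[X_H = 1] = p^{17} = (14/17)^{17} = 30491346729331195904/827240261886336764177.
Summing the indicators: E[X] = Σ_H E[X_H] = 10461394944000 · p^{17} = 10461394944000 · 30491346729331195904/827240261886336764177 = 318982020509976309331579109376000/827240261886336764177.
Numerically: E[X] ≈ 3.856e+11.

E[X] = 10461394944000 · (14/17)^{17} = 318982020509976309331579109376000/827240261886336764177 ≈ 3.856e+11.


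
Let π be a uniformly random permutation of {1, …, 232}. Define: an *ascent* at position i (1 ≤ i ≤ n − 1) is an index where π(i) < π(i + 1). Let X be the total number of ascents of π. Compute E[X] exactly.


Write X = Σ X_I over i = 1, …, 231, with X_I the indicator of one ascent.
There are 231 indicators.
For each fixed i, the pair (π(i), π(i+1)) is a uniformly random ordered pair of distinct values from {1, …, 232}; by symmetry P[π(i) < π(i+1)] = 1/2.
By linearity: E[X] = 231 · (1/2) = (232 − 1) · (1/2) = 231/2 ≈ 115.500000.

E[X] = 231/2 = 115.500000.


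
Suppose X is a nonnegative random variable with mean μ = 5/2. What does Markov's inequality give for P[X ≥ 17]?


μ = E[X] = 5/2, a = 17.
Markov: P[X ≥ 17] ≤ μ/a = (5/2)/17 = 5/34.
Numerically: ≈ 0.14706.
(Since a = 17 > μ = 2.50000, the bound 5/34 is < 1 and informative.)

P[X ≥ 17] ≤ 5/34 ≈ 0.14706.


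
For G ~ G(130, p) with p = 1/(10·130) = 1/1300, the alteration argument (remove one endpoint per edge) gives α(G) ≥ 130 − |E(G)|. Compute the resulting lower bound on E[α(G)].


E[|E(G)|] = C(130, 2)·p = 8385 · (1/1300) = 129/20.
E[α(G)] ≥ n − E[|E(G)|] = 130 − 129/20 = 2471/20.
Numerically: ≈ 123.55000.
(This is only a lower bound; the true E[α(G)] may be larger.)

E[α(G)] ≥ 2471/20 ≈ 123.55000.


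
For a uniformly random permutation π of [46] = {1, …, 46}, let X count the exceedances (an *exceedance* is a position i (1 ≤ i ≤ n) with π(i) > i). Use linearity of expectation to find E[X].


Write X = Σ_{i=1}^{46} X_i, where X_i = 1_{π(i) > i}.
For each fixed i, π(i) is uniform over {1, …, 46} (marginal of a uniform permutation), so P[π(i) > i] = (n − i)/n. Summing: Σ_{i=1}^{46} (n − i)/n = (0 + 1 + … + 45)/46 = 46(46 − 1)/(2·46) = (46 − 1)/2.
Hence E[X] = Σ_{i=1}^{46} (46 − i)/46 = 45/2 ≈ 22.500.

E[X] = 45/2 = 22.500.


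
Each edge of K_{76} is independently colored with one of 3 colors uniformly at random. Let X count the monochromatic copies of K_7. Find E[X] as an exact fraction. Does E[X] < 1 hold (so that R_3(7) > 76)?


E[X] = C(76, 7) · 3^{1 − 21} = 2186189400 · 3^{−20} = 2186189400/3486784401.
As a reduced fraction: E[X] = 728729800/1162261467 ≈ 0.627.
Is E[X] < 1? YES.
Since E[X] < 1, there exists a 3-coloring of K_{76} with no monochromatic K_7; hence R_3(7) > 76.

E[X] = 728729800/1162261467 ≈ 0.627; E[X] < 1, so R_3(7) > 76.


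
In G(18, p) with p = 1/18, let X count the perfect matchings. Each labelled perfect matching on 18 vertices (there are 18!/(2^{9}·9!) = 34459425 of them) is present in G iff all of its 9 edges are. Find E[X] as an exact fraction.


K_18 has 18!/(2^{9}·9!) = 34459425 labelled perfect matchings.
For each such perfect matching H, let X_H = 1 if all 9 edges of H are present in G. Then P[X_H = 1] = p^{9} = (1/18)^{9} = 1/198359290368.
By linearity: E[X] = Σ_H E[X_H] = 34459425 · p^{9} = 34459425 · 1/198359290368 = 425425/2448880128.
Numerically: E[X] ≈ 0.000173722.

E[X] = 34459425 · (1/18)^{9} = 425425/2448880128 ≈ 0.000173722.


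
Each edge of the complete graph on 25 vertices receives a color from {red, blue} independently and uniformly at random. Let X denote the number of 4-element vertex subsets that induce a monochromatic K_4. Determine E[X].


Let X = Σ_S X_S over the C(25, 4) = 12650 subsets S of size 4, where X_S = 1 if the K_4 on S is monochromatic.
For a fixed S, the K_4 on S has C(4, 2) = 6 edges. P[all 6 edges red] = (1/2)^6, and likewise for blue, so P[monochromatic] = 2·(1/2)^6 = 2^{1 − 6} = 1/32.
By linearity: E[X] = C(25, 4) · 2^{1 − 6} = 12650 · 1/32 = 6325/16.
Numerically: E[X] ≈ 395.312.

E[X] = C(25,4)·2^(1−C(4,2)) = 6325/16 ≈ 395.312.


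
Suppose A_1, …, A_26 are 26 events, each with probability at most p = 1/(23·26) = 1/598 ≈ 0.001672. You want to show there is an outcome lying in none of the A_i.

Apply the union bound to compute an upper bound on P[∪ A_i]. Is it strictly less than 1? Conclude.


Union bound: P[∪_{i=1}^{26} A_i] ≤ Σ_i P[A_i] ≤ 26·p = 26·(1/598) = 1/23.
Numerically: 1/23 ≈ 0.043478.
Is 1/23 < 1? YES.
Since P[∪ A_i] ≤ 1/23 < 1, the complement has P[∩ A_i^c] ≥ 1 − 1/23 = 22/23 > 0, so some outcome avoids every A_i.

26·p = 1/23 ≈ 0.043478; existence CERTIFIED by the union bound.


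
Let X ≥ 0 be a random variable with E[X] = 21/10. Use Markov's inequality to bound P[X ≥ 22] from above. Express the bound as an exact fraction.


μ = E[X] = 21/10, a = 22.
Markov: P[X ≥ 22] ≤ μ/a = (21/10)/22 = 21/220.
Numerically: ≈ 0.0955.
(Since a = 22 > μ = 2.1000, the bound 21/220 is < 1 and informative.)

P[X ≥ 22] ≤ 21/220 ≈ 0.0955.


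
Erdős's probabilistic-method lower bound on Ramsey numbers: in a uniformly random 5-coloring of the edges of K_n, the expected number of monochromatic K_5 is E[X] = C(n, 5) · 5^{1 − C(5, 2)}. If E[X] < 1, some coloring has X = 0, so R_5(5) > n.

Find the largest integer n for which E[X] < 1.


We need C(n, 5) · 5^{1 − 10} < 1, i.e. C(n, 5) < 5^{10 − 1} = 1953125.
Check values of n near the boundary:
  n = 48: C(48, 5) = 1712304; 1712304 < 1953125? YES
  n = 49: C(49, 5) = 1906884; 1906884 < 1953125? YES
  n = 50: C(50, 5) = 2118760; 2118760 < 1953125? NO
The largest n with C(n, 5) < 1953125 is n = 49 (where E[X] = 1906884/1953125 ≈ 0.976). Hence R_5(5) > 49, i.e. R_5(5) ≥ 50.

Largest n = 49; hence R_5(5) > 49.


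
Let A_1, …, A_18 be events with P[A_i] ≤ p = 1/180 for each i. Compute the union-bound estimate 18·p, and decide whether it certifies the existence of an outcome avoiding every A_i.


Union bound: P[∪_{i=1}^{18} A_i] ≤ Σ_i P[A_i] ≤ 18·p = 18·(1/180) = 1/10.
Numerically: 1/10 ≈ 0.1000.
Is 1/10 < 1? YES.
Since P[∪ A_i] ≤ 1/10 < 1, the complement has P[∩ A_i^c] ≥ 1 − 1/10 = 9/10 > 0, so some outcome avoids every A_i.

18·p = 1/10 ≈ 0.1000; existence CERTIFIED by the union bound.


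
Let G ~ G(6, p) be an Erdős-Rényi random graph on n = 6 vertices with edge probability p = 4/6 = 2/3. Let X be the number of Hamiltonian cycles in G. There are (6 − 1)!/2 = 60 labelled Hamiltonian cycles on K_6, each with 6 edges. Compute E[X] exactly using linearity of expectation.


K_6 has (6 − 1)!/2 = 60 labelled Hamiltonian cycles.
For each such Hamiltonian cycle H, let X_H = 1 if all 6 edges of H are present in G. Then P[X_H = 1] = p^{6} = (2/3)^{6} = 64/729.
By linearity: E[X] = Σ_H E[X_H] = 60 · p^{6} = 60 · 64/729 = 1280/243.
Numerically: E[X] ≈ 5.27.

E[X] = 60 · (2/3)^{6} = 1280/243 ≈ 5.27.


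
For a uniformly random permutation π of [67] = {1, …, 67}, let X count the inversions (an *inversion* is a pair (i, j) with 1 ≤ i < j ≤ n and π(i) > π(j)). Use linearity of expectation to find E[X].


Write X = Σ X_I over the C(67, 2) = 2211 pairs i < j, with X_I the indicator of one inversion.
There are 2211 indicators.
For each fixed pair i < j, the values π(i) and π(j) are two distinct elements of {1, …, 67} in uniformly random order; by symmetry P[π(i) > π(j)] = 1/2.
By linearity: E[X] = 2211 · (1/2) = C(67, 2) · (1/2) = 2211/2 = 2211/2 ≈ 1105.500000.

E[X] = 2211/2 = 1105.500000.


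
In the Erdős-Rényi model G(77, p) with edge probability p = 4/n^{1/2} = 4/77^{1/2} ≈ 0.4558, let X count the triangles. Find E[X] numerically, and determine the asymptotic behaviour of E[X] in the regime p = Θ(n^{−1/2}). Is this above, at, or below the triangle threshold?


Number of potential triangles: C(77, 3) = 73150.
Each occurs with probability p³ ≈ (0.4558)³ ≈ 9.472048e-02.
By linearity: E[X] = C(77, 3)·p³ ≈ 73150 · 9.472048e-02 ≈ 6928.8030.
Since α = 1/2 < 1, p = c/n^{1/2} ≫ 1/n is above the triangle threshold p ~ 1/n. Asymptotically E[X] ~ (c³/6)·n^{3(1−α)} = (4³/6)·n^{1.5} → ∞; triangles are abundant w.h.p.

E[X] ≈ 6928.8030; in regime p = Θ(1/n^{1/2}) E[X] diverges (above the triangle threshold p ~ 1/n).


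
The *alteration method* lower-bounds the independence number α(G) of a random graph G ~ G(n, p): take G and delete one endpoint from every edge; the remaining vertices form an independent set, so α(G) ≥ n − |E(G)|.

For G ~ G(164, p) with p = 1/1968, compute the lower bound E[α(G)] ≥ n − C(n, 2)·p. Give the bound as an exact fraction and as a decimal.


E[|E(G)|] = C(164, 2)·p = 13366 · (1/1968) = 163/24.
E[α(G)] ≥ n − E[|E(G)|] = 164 − 163/24 = 3773/24.
Numerically: ≈ 157.208333.
(This is only a lower bound; the true E[α(G)] may be larger.)

E[α(G)] ≥ 3773/24 ≈ 157.208333.


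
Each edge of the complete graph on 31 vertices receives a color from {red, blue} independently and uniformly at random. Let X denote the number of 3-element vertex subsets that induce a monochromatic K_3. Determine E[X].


Let X = Σ_S X_S over the C(31, 3) = 4495 subsets S of size 3, where X_S = 1 if the K_3 on S is monochromatic.
For a fixed S, the K_3 on S has C(3, 2) = 3 edges. P[all 3 edges red] = (1/2)^3, and likewise for blue, so P[monochromatic] = 2·(1/2)^3 = 2^{1 − 3} = 1/4.
By linearity of expectation: E[X] = C(31, 3) · 2^{1 − 3} = 4495 · 1/4 = 4495/4.
Numerically: E[X] ≈ 1123.7500.

E[X] = C(31,3)·2^(1−C(3,2)) = 4495/4 ≈ 1123.7500.


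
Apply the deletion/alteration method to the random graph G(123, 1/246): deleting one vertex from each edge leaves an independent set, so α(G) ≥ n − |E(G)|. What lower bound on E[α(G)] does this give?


E[|E(G)|] = C(123, 2)·p = 7503 · (1/246) = 61/2.
E[α(G)] ≥ n − E[|E(G)|] = 123 − 61/2 = 185/2.
Numerically: ≈ 92.5000.
(This is only a lower bound; the true E[α(G)] may be larger.)

E[α(G)] ≥ 185/2 ≈ 92.5000.
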